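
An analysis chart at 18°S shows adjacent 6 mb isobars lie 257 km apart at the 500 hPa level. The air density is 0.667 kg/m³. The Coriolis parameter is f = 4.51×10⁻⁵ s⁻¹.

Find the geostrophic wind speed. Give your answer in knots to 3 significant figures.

151 knots

Pressure gradient: |∂P/∂n| = 600 Pa / 257000 m = 2.33×10⁻³ Pa/m
Geostrophic balance (pressure-gradient force = Coriolis force):
V_g = (1/(fρ)) |∂P/∂n| = 2.33×10⁻³ / (4.51×10⁻⁵ × 0.667) = 77.6 m/s
Converting: 77.6 m/s × 1.944 = 151 knots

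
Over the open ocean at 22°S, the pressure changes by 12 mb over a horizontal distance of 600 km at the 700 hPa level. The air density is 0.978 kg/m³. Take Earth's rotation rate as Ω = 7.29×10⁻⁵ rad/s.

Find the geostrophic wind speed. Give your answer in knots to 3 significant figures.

72.8 knots

Coriolis parameter at 22°S:
f = 2Ω sin φ = 2 × 7.29×10⁻⁵ × sin 22° = 5.46×10⁻⁵ s⁻¹
Pressure gradient: |∂P/∂n| = 1200 Pa / 600000 m = 2.00×10⁻³ Pa/m
Geostrophic balance (pressure-gradient force = Coriolis force):
V_g = (1/(fρ)) |∂P/∂n| = 2.00×10⁻³ / (5.46×10⁻⁵ × 0.978) = 37.4 m/s
Converting: 37.4 m/s × 1.944 = 72.8 knots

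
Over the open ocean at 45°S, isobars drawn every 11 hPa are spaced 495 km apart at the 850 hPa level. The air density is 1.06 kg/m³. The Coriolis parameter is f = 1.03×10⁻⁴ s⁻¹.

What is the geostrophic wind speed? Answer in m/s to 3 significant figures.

20.4 m/s

Pressure gradient: |∂P/∂n| = 1100 Pa / 495000 m = 2.22×10⁻³ Pa/m
Geostrophic balance (pressure-gradient force = Coriolis force):
V_g = (1/(fρ)) |∂P/∂n| = 2.22×10⁻³ / (1.03×10⁻⁴ × 1.06) = 20.4 m/s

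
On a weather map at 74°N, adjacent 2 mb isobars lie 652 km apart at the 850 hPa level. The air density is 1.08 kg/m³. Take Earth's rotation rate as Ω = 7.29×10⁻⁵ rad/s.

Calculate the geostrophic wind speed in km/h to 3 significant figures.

7.30 km/h

Coriolis parameter at 74°N:
f = 2Ω sin φ = 2 × 7.29×10⁻⁵ × sin 74° = 1.40×10⁻⁴ s⁻¹
Pressure gradient: |∂P/∂n| = 200 Pa / 652000 m = 3.07×10⁻⁴ Pa/m
Geostrophic balance (pressure-gradient force = Coriolis force):
V_g = (1/(fρ)) |∂P/∂n| = 3.07×10⁻⁴ / (1.40×10⁻⁴ × 1.08) = 2.03 m/s
Converting: 2.03 m/s × 3.6 = 7.30 km/h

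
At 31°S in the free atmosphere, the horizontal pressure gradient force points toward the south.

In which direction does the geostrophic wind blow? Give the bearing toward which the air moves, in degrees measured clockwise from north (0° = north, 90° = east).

090°

The pressure-gradient force points toward the south (bearing 180°).
Geostrophic balance: in the Southern Hemisphere the Coriolis force deflects motion to the left, so the geostrophic wind blows 90° to the left of the pressure-gradient force (low pressure on the right).
Rotating 180° by 90° counterclockwise gives 090° — the wind blows toward the east.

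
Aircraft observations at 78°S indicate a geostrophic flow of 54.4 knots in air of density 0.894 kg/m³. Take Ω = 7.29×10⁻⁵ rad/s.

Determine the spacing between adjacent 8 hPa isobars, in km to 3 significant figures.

224 km

Coriolis parameter at 78°S:
f = 2Ω sin φ = 2 × 7.29×10⁻⁵ × sin 78° = 1.43×10⁻⁴ s⁻¹
Wind speed in SI: 54.4 knots = 28.0 m/s
Geostrophic balance rearranged: |∂P/∂n| = f ρ V_g
|∂P/∂n| = 1.43×10⁻⁴ × 0.894 × 28.0 = 3.57×10⁻³ Pa/m
Isobar spacing: Δn = ΔP/|∂P/∂n| = 800 Pa / 3.57×10⁻³ Pa/m = 224209 m ≈ 224 km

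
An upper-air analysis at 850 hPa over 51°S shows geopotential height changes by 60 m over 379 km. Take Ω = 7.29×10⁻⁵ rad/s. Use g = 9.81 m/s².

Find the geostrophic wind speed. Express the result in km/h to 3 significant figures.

Coriolis parameter at 51°S:
f = 2Ω sin φ = 2 × 7.29×10⁻⁵ × sin 51° = 1.13×10⁻⁴ s⁻¹
Height gradient: |∂Z/∂n| = 60 m / 379000 m = 1.58×10⁻⁴
On a pressure surface, geostrophic balance gives V_g = (g/f)|∂Z/∂n|:
V_g = 9.81 × 1.58×10⁻⁴ / 1.13×10⁻⁴ = 13.7 m/s
Converting: 13.7 m/s × 3.6 = 49.3 km/h

49.3 km/h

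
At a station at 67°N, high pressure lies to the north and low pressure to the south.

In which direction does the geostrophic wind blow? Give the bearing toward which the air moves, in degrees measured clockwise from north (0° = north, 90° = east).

The pressure-gradient force points toward the south (bearing 180°).
Geostrophic balance: in the Northern Hemisphere the Coriolis force deflects motion to the right, so the geostrophic wind blows 90° to the right of the pressure-gradient force (low pressure on the left).
Rotating 180° by 90° clockwise gives 270° — the wind blows toward the west.

270°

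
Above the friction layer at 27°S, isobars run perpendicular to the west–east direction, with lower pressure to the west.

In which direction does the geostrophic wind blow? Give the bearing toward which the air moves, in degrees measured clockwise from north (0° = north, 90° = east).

180°

The pressure-gradient force points toward the west (bearing 270°).
Geostrophic balance: in the Southern Hemisphere the Coriolis force deflects motion to the left, so the geostrophic wind blows 90° to the left of the pressure-gradient force (low pressure on the right).
Rotating 270° by 90° counterclockwise gives 180° — the wind blows toward the south.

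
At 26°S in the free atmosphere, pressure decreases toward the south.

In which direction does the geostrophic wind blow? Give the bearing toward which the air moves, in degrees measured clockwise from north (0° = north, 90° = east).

The pressure-gradient force points toward the south (bearing 180°).
Geostrophic balance: in the Southern Hemisphere the Coriolis force deflects motion to the left, so the geostrophic wind blows 90° to the left of the pressure-gradient force (low pressure on the right).
Rotating 180° by 90° counterclockwise gives 090° — the wind blows toward the east.

090°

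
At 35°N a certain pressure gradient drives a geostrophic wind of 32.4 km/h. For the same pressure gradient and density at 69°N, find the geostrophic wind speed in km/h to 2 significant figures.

With the same pressure gradient and density, V_g ∝ 1/f ∝ 1/sin φ.
V₂ = V₁ · sin φ₁ / sin φ₂ = 32.4 × sin 35° / sin 69°
V₂ = 32.4 × 0.5736/0.9336 = 20 km/h

20 km/h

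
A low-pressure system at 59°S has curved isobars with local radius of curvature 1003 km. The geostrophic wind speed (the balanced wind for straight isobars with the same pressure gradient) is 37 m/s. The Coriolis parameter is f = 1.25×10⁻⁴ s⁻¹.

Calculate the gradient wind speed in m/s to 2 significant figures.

Around a low, centrifugal force acts outward with Coriolis, so pressure-gradient force balances both:
(1/ρ)|∂P/∂n| = fV + V²/R  →  V² + fR·V − fR·V_g = 0
With fR = 1.25×10⁻⁴ × 1003×10³ m = 125 m/s:
V = [−fR + √((fR)² + 4 fR V_g)]/2 = [−125 + √(125² + 4×125×37)]/2 = 29.9 m/s
Subgeostrophic (V < V_g = 37 m/s), as expected around a low.

30 m/s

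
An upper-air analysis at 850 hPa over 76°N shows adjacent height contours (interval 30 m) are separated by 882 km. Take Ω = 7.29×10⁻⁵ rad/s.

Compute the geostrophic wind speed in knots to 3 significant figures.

Coriolis parameter at 76°N:
f = 2Ω sin φ = 2 × 7.29×10⁻⁵ × sin 76° = 1.41×10⁻⁴ s⁻¹
Height gradient: |∂Z/∂n| = 30 m / 882000 m = 3.40×10⁻⁵
On a pressure surface, geostrophic balance gives V_g = (g/f)|∂Z/∂n|:
V_g = 9.81 × 3.40×10⁻⁵ / 1.41×10⁻⁴ = 2.36 m/s
Converting: 2.36 m/s × 1.944 = 4.58 knots

4.58 knots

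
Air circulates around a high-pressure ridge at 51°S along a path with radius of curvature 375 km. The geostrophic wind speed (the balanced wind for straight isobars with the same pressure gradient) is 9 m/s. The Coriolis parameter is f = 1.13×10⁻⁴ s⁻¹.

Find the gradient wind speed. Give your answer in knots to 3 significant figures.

25.2 knots

Around a high, pressure-gradient force acts outward with centrifugal, so Coriolis balances both:
fV = (1/ρ)|∂P/∂n| + V²/R  →  V² − fR·V + fR·V_g = 0
With fR = 1.13×10⁻⁴ × 375×10³ m = 42.4 m/s:
V = [fR − √((fR)² − 4 fR V_g)]/2 = [42.4 − √(42.4² − 4×42.4×9)]/2 = 13 m/s
Supergeostrophic (V > V_g = 9 m/s), as expected around a high.
Converting: 13 m/s × 1.944 = 25.2 knots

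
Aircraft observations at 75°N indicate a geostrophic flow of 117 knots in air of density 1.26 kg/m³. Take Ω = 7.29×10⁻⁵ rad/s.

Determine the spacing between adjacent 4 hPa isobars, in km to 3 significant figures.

37.5 km

Coriolis parameter at 75°N:
f = 2Ω sin φ = 2 × 7.29×10⁻⁵ × sin 75° = 1.41×10⁻⁴ s⁻¹
Wind speed in SI: 117 knots = 60.2 m/s
Geostrophic balance rearranged: |∂P/∂n| = f ρ V_g
|∂P/∂n| = 1.41×10⁻⁴ × 1.26 × 60.2 = 1.07×10⁻² Pa/m
Isobar spacing: Δn = ΔP/|∂P/∂n| = 400 Pa / 1.07×10⁻² Pa/m = 37451 m ≈ 37.5 km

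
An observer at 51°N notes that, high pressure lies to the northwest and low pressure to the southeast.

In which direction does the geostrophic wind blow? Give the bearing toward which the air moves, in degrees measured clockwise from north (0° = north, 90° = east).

225°

The pressure-gradient force points toward the southeast (bearing 135°).
Geostrophic balance: in the Northern Hemisphere the Coriolis force deflects motion to the right, so the geostrophic wind blows 90° to the right of the pressure-gradient force (low pressure on the left).
Rotating 135° by 90° clockwise gives 225° — the wind blows toward the southwest.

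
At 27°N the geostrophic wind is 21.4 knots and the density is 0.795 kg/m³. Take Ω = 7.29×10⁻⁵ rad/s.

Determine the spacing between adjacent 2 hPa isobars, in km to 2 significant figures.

Coriolis parameter at 27°N:
f = 2Ω sin φ = 2 × 7.29×10⁻⁵ × sin 27° = 6.62×10⁻⁵ s⁻¹
Wind speed in SI: 21.4 knots = 11.0 m/s
Geostrophic balance rearranged: |∂P/∂n| = f ρ V_g
|∂P/∂n| = 6.62×10⁻⁵ × 0.795 × 11.0 = 5.79×10⁻⁴ Pa/m
Isobar spacing: Δn = ΔP/|∂P/∂n| = 200 Pa / 5.79×10⁻⁴ Pa/m = 345229 m ≈ 350 km

350 km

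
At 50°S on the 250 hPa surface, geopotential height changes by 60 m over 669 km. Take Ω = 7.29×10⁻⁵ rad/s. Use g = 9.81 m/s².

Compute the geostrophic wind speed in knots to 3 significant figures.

Coriolis parameter at 50°S:
f = 2Ω sin φ = 2 × 7.29×10⁻⁵ × sin 50° = 1.12×10⁻⁴ s⁻¹
Height gradient: |∂Z/∂n| = 60 m / 669000 m = 8.97×10⁻⁵
On a pressure surface, geostrophic balance gives V_g = (g/f)|∂Z/∂n|:
V_g = 9.81 × 8.97×10⁻⁵ / 1.12×10⁻⁴ = 7.88 m/s
Converting: 7.88 m/s × 1.944 = 15.3 knots

15.3 knots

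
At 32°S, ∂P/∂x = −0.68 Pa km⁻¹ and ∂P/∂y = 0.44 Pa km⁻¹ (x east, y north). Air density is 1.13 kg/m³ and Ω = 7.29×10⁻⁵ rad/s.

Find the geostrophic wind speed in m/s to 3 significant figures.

9.28 m/s

Coriolis parameter at 32°S:
f = 2Ω sin φ = 2 × 7.29×10⁻⁵ × sin 32° = 7.73×10⁻⁵ s⁻¹
In the Southern Hemisphere f is negative: f = −7.73×10⁻⁵ s⁻¹.
Component geostrophic relations (x east, y north):
u_g = −(1/(fρ)) ∂P/∂y,  v_g = (1/(fρ)) ∂P/∂x
u_g = −(0.44×10⁻³)/(−7.73×10⁻⁵ × 1.13) = 5.04 m/s;  v_g = (−0.68×10⁻³)/(−7.73×10⁻⁵ × 1.13) = 7.79 m/s
|V_g| = √(u_g² + v_g²) = 9.28 m/s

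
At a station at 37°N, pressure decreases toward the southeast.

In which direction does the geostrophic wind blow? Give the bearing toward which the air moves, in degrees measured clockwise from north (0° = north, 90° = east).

The pressure-gradient force points toward the southeast (bearing 135°).
Geostrophic balance: in the Northern Hemisphere the Coriolis force deflects motion to the right, so the geostrophic wind blows 90° to the right of the pressure-gradient force (low pressure on the left).
Rotating 135° by 90° clockwise gives 225° — the wind blows toward the southwest.

225°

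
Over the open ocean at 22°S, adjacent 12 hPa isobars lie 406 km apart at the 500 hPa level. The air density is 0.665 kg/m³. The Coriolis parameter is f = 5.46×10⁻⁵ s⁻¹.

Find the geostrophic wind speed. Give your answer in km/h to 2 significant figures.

Pressure gradient: |∂P/∂n| = 1200 Pa / 406000 m = 2.96×10⁻³ Pa/m
Geostrophic balance (pressure-gradient force = Coriolis force):
V_g = (1/(fρ)) |∂P/∂n| = 2.96×10⁻³ / (5.46×10⁻⁵ × 0.665) = 81.4 m/s
Converting: 81.4 m/s × 3.6 = 290 km/h

290 km/h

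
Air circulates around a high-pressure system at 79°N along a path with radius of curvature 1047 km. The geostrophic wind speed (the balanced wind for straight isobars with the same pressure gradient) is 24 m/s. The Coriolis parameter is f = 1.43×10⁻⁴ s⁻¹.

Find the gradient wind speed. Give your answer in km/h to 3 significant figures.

Around a high, pressure-gradient force acts outward with centrifugal, so Coriolis balances both:
fV = (1/ρ)|∂P/∂n| + V²/R  →  V² − fR·V + fR·V_g = 0
With fR = 1.43×10⁻⁴ × 1047×10³ m = 150 m/s:
V = [fR − √((fR)² − 4 fR V_g)]/2 = [150 − √(150² − 4×150×24)]/2 = 30 m/s
Supergeostrophic (V > V_g = 24 m/s), as expected around a high.
Converting: 30 m/s × 3.6 = 108 km/h

108 km/h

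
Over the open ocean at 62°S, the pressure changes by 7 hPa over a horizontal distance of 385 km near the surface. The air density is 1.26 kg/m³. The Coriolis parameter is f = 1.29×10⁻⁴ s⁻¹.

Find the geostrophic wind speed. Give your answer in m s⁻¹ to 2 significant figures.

11 m s⁻¹

Pressure gradient: |∂P/∂n| = 700 Pa / 385000 m = 1.82×10⁻³ Pa/m
Geostrophic balance (pressure-gradient force = Coriolis force):
V_g = (1/(fρ)) |∂P/∂n| = 1.82×10⁻³ / (1.29×10⁻⁴ × 1.26) = 11.2 m/s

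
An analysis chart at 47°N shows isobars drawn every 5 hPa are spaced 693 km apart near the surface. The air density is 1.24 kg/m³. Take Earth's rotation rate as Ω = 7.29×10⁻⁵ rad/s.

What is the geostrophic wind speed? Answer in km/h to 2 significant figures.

Coriolis parameter at 47°N:
f = 2Ω sin φ = 2 × 7.29×10⁻⁵ × sin 47° = 1.07×10⁻⁴ s⁻¹
Pressure gradient: |∂P/∂n| = 500 Pa / 693000 m = 7.22×10⁻⁴ Pa/m
Geostrophic balance (pressure-gradient force = Coriolis force):
V_g = (1/(fρ)) |∂P/∂n| = 7.22×10⁻⁴ / (1.07×10⁻⁴ × 1.24) = 5.46 m/s
Converting: 5.46 m/s × 3.6 = 20 km/h

20 km/h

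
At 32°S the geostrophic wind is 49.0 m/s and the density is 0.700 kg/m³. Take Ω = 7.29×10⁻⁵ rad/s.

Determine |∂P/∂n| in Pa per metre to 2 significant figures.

2.7×10⁻³ Pa/m

Coriolis parameter at 32°S:
f = 2Ω sin φ = 2 × 7.29×10⁻⁵ × sin 32° = 7.73×10⁻⁵ s⁻¹
Geostrophic balance rearranged: |∂P/∂n| = f ρ V_g
|∂P/∂n| = 7.73×10⁻⁵ × 0.700 × 49.0 = 2.65×10⁻³ Pa/m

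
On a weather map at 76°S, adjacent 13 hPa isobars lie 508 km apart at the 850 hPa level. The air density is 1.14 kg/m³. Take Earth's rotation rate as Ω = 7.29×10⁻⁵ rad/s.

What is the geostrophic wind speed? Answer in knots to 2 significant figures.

31 knots

Coriolis parameter at 76°S:
f = 2Ω sin φ = 2 × 7.29×10⁻⁵ × sin 76° = 1.41×10⁻⁴ s⁻¹
Pressure gradient: |∂P/∂n| = 1300 Pa / 508000 m = 2.56×10⁻³ Pa/m
Geostrophic balance (pressure-gradient force = Coriolis force):
V_g = (1/(fρ)) |∂P/∂n| = 2.56×10⁻³ / (1.41×10⁻⁴ × 1.14) = 15.9 m/s
Converting: 15.9 m/s × 1.944 = 31 knots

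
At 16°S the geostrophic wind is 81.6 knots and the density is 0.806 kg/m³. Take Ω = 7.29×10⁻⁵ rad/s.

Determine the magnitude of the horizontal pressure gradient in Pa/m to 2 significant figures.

Coriolis parameter at 16°S:
f = 2Ω sin φ = 2 × 7.29×10⁻⁵ × sin 16° = 4.02×10⁻⁵ s⁻¹
Wind speed in SI: 81.6 knots = 42.0 m/s
Geostrophic balance rearranged: |∂P/∂n| = f ρ V_g
|∂P/∂n| = 4.02×10⁻⁵ × 0.806 × 42.0 = 1.36×10⁻³ Pa/m

1.4×10⁻³ Pa/m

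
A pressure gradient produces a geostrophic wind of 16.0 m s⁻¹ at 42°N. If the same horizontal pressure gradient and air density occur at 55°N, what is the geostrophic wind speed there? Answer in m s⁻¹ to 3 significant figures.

With the same pressure gradient and density, V_g ∝ 1/f ∝ 1/sin φ.
V₂ = V₁ · sin φ₁ / sin φ₂ = 16.0 × sin 42° / sin 55°
V₂ = 16.0 × 0.6691/0.8192 = 13.1 m s⁻¹

13.1 m s⁻¹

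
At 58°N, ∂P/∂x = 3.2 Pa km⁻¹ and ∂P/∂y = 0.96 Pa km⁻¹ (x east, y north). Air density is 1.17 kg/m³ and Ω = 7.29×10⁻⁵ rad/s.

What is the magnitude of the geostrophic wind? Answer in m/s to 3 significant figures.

23.1 m/s

Coriolis parameter at 58°N:
f = 2Ω sin φ = 2 × 7.29×10⁻⁵ × sin 58° = 1.24×10⁻⁴ s⁻¹
Component geostrophic relations (x east, y north):
u_g = −(1/(fρ)) ∂P/∂y,  v_g = (1/(fρ)) ∂P/∂x
u_g = −(0.96×10⁻³)/(1.24×10⁻⁴ × 1.17) = −6.64 m/s;  v_g = (3.2×10⁻³)/(1.24×10⁻⁴ × 1.17) = 22.1 m/s
|V_g| = √(u_g² + v_g²) = 23.1 m/s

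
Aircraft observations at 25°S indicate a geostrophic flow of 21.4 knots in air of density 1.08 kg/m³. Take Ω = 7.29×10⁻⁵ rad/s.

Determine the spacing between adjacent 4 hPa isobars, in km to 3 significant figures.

Coriolis parameter at 25°S:
f = 2Ω sin φ = 2 × 7.29×10⁻⁵ × sin 25° = 6.16×10⁻⁵ s⁻¹
Wind speed in SI: 21.4 knots = 11.0 m/s
Geostrophic balance rearranged: |∂P/∂n| = f ρ V_g
|∂P/∂n| = 6.16×10⁻⁵ × 1.08 × 11.0 = 7.33×10⁻⁴ Pa/m
Isobar spacing: Δn = ΔP/|∂P/∂n| = 400 Pa / 7.33×10⁻⁴ Pa/m = 545982 m ≈ 546 km

546 km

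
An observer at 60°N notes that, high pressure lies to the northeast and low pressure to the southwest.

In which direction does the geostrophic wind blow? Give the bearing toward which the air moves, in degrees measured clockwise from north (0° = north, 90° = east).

315°

The pressure-gradient force points toward the southwest (bearing 225°).
Geostrophic balance: in the Northern Hemisphere the Coriolis force deflects motion to the right, so the geostrophic wind blows 90° to the right of the pressure-gradient force (low pressure on the left).
Rotating 225° by 90° clockwise gives 315° — the wind blows toward the northwest.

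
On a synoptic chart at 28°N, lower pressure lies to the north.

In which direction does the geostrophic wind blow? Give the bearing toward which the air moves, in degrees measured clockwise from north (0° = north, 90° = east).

The pressure-gradient force points toward the north (bearing 000°).
Geostrophic balance: in the Northern Hemisphere the Coriolis force deflects motion to the right, so the geostrophic wind blows 90° to the right of the pressure-gradient force (low pressure on the left).
Rotating 000° by 90° clockwise gives 090° — the wind blows toward the east.

090°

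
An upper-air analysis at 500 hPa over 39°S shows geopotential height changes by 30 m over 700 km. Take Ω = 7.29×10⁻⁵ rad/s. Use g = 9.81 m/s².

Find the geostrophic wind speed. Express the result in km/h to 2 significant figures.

Coriolis parameter at 39°S:
f = 2Ω sin φ = 2 × 7.29×10⁻⁵ × sin 39° = 9.18×10⁻⁵ s⁻¹
Height gradient: |∂Z/∂n| = 30 m / 700000 m = 4.29×10⁻⁵
On a pressure surface, geostrophic balance gives V_g = (g/f)|∂Z/∂n|:
V_g = 9.81 × 4.29×10⁻⁵ / 9.18×10⁻⁵ = 4.58 m/s
Converting: 4.58 m/s × 3.6 = 16 km/h

16 km/h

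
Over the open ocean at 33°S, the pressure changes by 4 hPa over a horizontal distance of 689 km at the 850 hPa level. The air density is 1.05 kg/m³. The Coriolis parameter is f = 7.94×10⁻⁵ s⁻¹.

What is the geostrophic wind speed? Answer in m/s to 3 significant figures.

6.96 m/s

Pressure gradient: |∂P/∂n| = 400 Pa / 689000 m = 5.81×10⁻⁴ Pa/m
Geostrophic balance (pressure-gradient force = Coriolis force):
V_g = (1/(fρ)) |∂P/∂n| = 5.81×10⁻⁴ / (7.94×10⁻⁵ × 1.05) = 6.96 m/s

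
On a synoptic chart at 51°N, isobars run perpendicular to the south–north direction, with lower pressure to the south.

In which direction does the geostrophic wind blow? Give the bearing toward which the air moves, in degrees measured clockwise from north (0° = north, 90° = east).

The pressure-gradient force points toward the south (bearing 180°).
Geostrophic balance: in the Northern Hemisphere the Coriolis force deflects motion to the right, so the geostrophic wind blows 90° to the right of the pressure-gradient force (low pressure on the left).
Rotating 180° by 90° clockwise gives 270° — the wind blows toward the west.

270°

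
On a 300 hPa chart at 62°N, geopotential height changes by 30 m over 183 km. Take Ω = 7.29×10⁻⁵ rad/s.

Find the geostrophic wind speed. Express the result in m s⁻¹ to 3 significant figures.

Coriolis parameter at 62°N:
f = 2Ω sin φ = 2 × 7.29×10⁻⁵ × sin 62° = 1.29×10⁻⁴ s⁻¹
Height gradient: |∂Z/∂n| = 30 m / 183000 m = 1.64×10⁻⁴
On a pressure surface, geostrophic balance gives V_g = (g/f)|∂Z/∂n|:
V_g = 9.81 × 1.64×10⁻⁴ / 1.29×10⁻⁴ = 12.5 m/s

12.5 m s⁻¹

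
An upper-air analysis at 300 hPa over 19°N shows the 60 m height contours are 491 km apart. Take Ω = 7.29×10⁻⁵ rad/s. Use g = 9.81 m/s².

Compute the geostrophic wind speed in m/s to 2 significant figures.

Coriolis parameter at 19°N:
f = 2Ω sin φ = 2 × 7.29×10⁻⁵ × sin 19° = 4.75×10⁻⁵ s⁻¹
Height gradient: |∂Z/∂n| = 60 m / 491000 m = 1.22×10⁻⁴
On a pressure surface, geostrophic balance gives V_g = (g/f)|∂Z/∂n|:
V_g = 9.81 × 1.22×10⁻⁴ / 4.75×10⁻⁵ = 25.3 m/s

25 m/s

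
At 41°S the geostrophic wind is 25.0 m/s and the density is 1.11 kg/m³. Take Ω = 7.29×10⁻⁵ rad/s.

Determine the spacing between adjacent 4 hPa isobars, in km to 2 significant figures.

Coriolis parameter at 41°S:
f = 2Ω sin φ = 2 × 7.29×10⁻⁵ × sin 41° = 9.57×10⁻⁵ s⁻¹
Geostrophic balance rearranged: |∂P/∂n| = f ρ V_g
|∂P/∂n| = 9.57×10⁻⁵ × 1.11 × 25.0 = 2.65×10⁻³ Pa/m
Isobar spacing: Δn = ΔP/|∂P/∂n| = 400 Pa / 2.65×10⁻³ Pa/m = 150694 m ≈ 150 km

150 km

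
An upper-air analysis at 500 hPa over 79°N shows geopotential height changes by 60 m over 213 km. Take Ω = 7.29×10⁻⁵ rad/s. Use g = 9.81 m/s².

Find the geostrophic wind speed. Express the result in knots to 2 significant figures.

38 knots

Coriolis parameter at 79°N:
f = 2Ω sin φ = 2 × 7.29×10⁻⁵ × sin 79° = 1.43×10⁻⁴ s⁻¹
Height gradient: |∂Z/∂n| = 60 m / 213000 m = 2.82×10⁻⁴
On a pressure surface, geostrophic balance gives V_g = (g/f)|∂Z/∂n|:
V_g = 9.81 × 2.82×10⁻⁴ / 1.43×10⁻⁴ = 19.3 m/s
Converting: 19.3 m/s × 1.944 = 38 knots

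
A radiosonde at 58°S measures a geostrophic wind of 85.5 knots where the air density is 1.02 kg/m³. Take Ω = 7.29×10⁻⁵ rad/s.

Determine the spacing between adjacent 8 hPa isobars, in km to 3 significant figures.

144 km

Coriolis parameter at 58°S:
f = 2Ω sin φ = 2 × 7.29×10⁻⁵ × sin 58° = 1.24×10⁻⁴ s⁻¹
Wind speed in SI: 85.5 knots = 44.0 m/s
Geostrophic balance rearranged: |∂P/∂n| = f ρ V_g
|∂P/∂n| = 1.24×10⁻⁴ × 1.02 × 44.0 = 5.55×10⁻³ Pa/m
Isobar spacing: Δn = ΔP/|∂P/∂n| = 800 Pa / 5.55×10⁻³ Pa/m = 144214 m ≈ 144 km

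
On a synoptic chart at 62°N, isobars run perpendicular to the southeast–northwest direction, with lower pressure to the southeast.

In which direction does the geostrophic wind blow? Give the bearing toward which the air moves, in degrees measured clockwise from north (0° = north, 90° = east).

The pressure-gradient force points toward the southeast (bearing 135°).
Geostrophic balance: in the Northern Hemisphere the Coriolis force deflects motion to the right, so the geostrophic wind blows 90° to the right of the pressure-gradient force (low pressure on the left).
Rotating 135° by 90° clockwise gives 225° — the wind blows toward the southwest.

225°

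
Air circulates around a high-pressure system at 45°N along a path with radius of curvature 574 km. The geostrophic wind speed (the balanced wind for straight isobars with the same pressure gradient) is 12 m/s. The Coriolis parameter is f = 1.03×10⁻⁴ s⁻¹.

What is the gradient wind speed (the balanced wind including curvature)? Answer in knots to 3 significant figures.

32.5 knots

Around a high, pressure-gradient force acts outward with centrifugal, so Coriolis balances both:
fV = (1/ρ)|∂P/∂n| + V²/R  →  V² − fR·V + fR·V_g = 0
With fR = 1.03×10⁻⁴ × 574×10³ m = 59.1 m/s:
V = [fR − √((fR)² − 4 fR V_g)]/2 = [59.1 − √(59.1² − 4×59.1×12)]/2 = 16.7 m/s
Supergeostrophic (V > V_g = 12 m/s), as expected around a high.
Converting: 16.7 m/s × 1.944 = 32.5 knots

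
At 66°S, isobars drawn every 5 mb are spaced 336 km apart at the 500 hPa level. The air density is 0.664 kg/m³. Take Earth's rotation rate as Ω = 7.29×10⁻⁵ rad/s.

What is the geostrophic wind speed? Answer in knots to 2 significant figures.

33 knots

Coriolis parameter at 66°S:
f = 2Ω sin φ = 2 × 7.29×10⁻⁵ × sin 66° = 1.33×10⁻⁴ s⁻¹
Pressure gradient: |∂P/∂n| = 500 Pa / 336000 m = 1.49×10⁻³ Pa/m
Geostrophic balance (pressure-gradient force = Coriolis force):
V_g = (1/(fρ)) |∂P/∂n| = 1.49×10⁻³ / (1.33×10⁻⁴ × 0.664) = 16.8 m/s
Converting: 16.8 m/s × 1.944 = 33 knots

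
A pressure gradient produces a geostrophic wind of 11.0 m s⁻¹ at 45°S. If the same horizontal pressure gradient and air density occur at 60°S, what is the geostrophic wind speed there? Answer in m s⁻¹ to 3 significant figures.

With the same pressure gradient and density, V_g ∝ 1/f ∝ 1/sin φ.
V₂ = V₁ · sin φ₁ / sin φ₂ = 11.0 × sin 45° / sin 60°
V₂ = 11.0 × 0.7071/0.8660 = 8.98 m s⁻¹

8.98 m s⁻¹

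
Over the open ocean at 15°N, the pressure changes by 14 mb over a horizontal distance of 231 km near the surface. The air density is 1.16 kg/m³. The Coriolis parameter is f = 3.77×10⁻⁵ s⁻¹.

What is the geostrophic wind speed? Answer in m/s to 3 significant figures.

Pressure gradient: |∂P/∂n| = 1400 Pa / 231000 m = 6.06×10⁻³ Pa/m
Geostrophic balance (pressure-gradient force = Coriolis force):
V_g = (1/(fρ)) |∂P/∂n| = 6.06×10⁻³ / (3.77×10⁻⁵ × 1.16) = 139 m/s

139 m/s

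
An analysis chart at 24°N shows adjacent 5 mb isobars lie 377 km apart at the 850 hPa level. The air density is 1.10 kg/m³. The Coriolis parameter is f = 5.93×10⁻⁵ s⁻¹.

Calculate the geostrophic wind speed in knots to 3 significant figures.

39.5 knots

Pressure gradient: |∂P/∂n| = 500 Pa / 377000 m = 1.33×10⁻³ Pa/m
Geostrophic balance (pressure-gradient force = Coriolis force):
V_g = (1/(fρ)) |∂P/∂n| = 1.33×10⁻³ / (5.93×10⁻⁵ × 1.10) = 20.3 m/s
Converting: 20.3 m/s × 1.944 = 39.5 knots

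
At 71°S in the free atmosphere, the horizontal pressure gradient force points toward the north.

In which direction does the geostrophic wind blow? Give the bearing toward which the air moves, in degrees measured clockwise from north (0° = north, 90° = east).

The pressure-gradient force points toward the north (bearing 000°).
Geostrophic balance: in the Southern Hemisphere the Coriolis force deflects motion to the left, so the geostrophic wind blows 90° to the left of the pressure-gradient force (low pressure on the right).
Rotating 000° by 90° counterclockwise gives 270° — the wind blows toward the west.

270°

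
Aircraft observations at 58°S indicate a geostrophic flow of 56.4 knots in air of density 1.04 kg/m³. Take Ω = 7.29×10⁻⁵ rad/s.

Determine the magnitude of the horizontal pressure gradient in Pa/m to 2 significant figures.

3.7×10⁻³ Pa/m

Coriolis parameter at 58°S:
f = 2Ω sin φ = 2 × 7.29×10⁻⁵ × sin 58° = 1.24×10⁻⁴ s⁻¹
Wind speed in SI: 56.4 knots = 29.0 m/s
Geostrophic balance rearranged: |∂P/∂n| = f ρ V_g
|∂P/∂n| = 1.24×10⁻⁴ × 1.04 × 29.0 = 3.73×10⁻³ Pa/m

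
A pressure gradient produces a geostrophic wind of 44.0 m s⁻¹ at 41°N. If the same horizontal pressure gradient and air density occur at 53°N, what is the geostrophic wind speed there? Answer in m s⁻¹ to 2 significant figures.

With the same pressure gradient and density, V_g ∝ 1/f ∝ 1/sin φ.
V₂ = V₁ · sin φ₁ / sin φ₂ = 44.0 × sin 41° / sin 53°
V₂ = 44.0 × 0.6561/0.7986 = 36 m s⁻¹

36 m s⁻¹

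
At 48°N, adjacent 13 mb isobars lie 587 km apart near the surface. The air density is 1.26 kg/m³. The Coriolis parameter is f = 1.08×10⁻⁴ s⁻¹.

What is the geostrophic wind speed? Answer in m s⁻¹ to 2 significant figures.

Pressure gradient: |∂P/∂n| = 1300 Pa / 587000 m = 2.21×10⁻³ Pa/m
Geostrophic balance (pressure-gradient force = Coriolis force):
V_g = (1/(fρ)) |∂P/∂n| = 2.21×10⁻³ / (1.08×10⁻⁴ × 1.26) = 16.3 m/s

16 m s⁻¹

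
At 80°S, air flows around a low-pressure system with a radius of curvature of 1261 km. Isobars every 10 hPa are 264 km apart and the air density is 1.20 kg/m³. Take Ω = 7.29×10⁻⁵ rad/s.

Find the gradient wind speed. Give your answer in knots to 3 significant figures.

Coriolis parameter at 80°S:
f = 2Ω sin φ = 2 × 7.29×10⁻⁵ × sin 80° = 1.44×10⁻⁴ s⁻¹
Pressure gradient: |∂P/∂n| = 1000 Pa / 264000 m = 3.79×10⁻³ Pa/m
Geostrophic speed: V_g = |∂P/∂n|/(fρ) = 3.79×10⁻³/(1.44×10⁻⁴ × 1.20) = 22.0 m/s
Around a low, centrifugal force acts outward with Coriolis, so pressure-gradient force balances both:
(1/ρ)|∂P/∂n| = fV + V²/R  →  V² + fR·V − fR·V_g = 0
With fR = 1.44×10⁻⁴ × 1261×10³ m = 181 m/s:
V = [−fR + √((fR)² + 4 fR V_g)]/2 = [−181 + √(181² + 4×181×22)]/2 = 19.8 m/s
Subgeostrophic (V < V_g = 22 m/s), as expected around a low.
Converting: 19.8 m/s × 1.944 = 38.5 knots

38.5 knots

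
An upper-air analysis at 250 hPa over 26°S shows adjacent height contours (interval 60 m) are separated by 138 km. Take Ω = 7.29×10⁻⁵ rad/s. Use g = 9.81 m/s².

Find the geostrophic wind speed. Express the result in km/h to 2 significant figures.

240 km/h

Coriolis parameter at 26°S:
f = 2Ω sin φ = 2 × 7.29×10⁻⁵ × sin 26° = 6.39×10⁻⁵ s⁻¹
Height gradient: |∂Z/∂n| = 60 m / 138000 m = 4.35×10⁻⁴
On a pressure surface, geostrophic balance gives V_g = (g/f)|∂Z/∂n|:
V_g = 9.81 × 4.35×10⁻⁴ / 6.39×10⁻⁵ = 66.7 m/s
Converting: 66.7 m/s × 3.6 = 240 km/h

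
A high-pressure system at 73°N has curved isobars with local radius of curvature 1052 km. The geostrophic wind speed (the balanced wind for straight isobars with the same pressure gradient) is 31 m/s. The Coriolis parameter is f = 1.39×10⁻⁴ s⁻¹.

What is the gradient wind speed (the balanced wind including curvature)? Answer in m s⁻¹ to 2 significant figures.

Around a high, pressure-gradient force acts outward with centrifugal, so Coriolis balances both:
fV = (1/ρ)|∂P/∂n| + V²/R  →  V² − fR·V + fR·V_g = 0
With fR = 1.39×10⁻⁴ × 1052×10³ m = 146 m/s:
V = [fR − √((fR)² − 4 fR V_g)]/2 = [146 − √(146² − 4×146×31)]/2 = 44.6 m/s
Supergeostrophic (V > V_g = 31 m/s), as expected around a high.

45 m s⁻¹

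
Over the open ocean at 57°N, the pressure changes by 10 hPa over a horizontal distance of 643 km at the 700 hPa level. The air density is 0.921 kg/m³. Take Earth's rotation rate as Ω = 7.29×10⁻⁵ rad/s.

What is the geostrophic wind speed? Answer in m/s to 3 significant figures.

Coriolis parameter at 57°N:
f = 2Ω sin φ = 2 × 7.29×10⁻⁵ × sin 57° = 1.22×10⁻⁴ s⁻¹
Pressure gradient: |∂P/∂n| = 1000 Pa / 643000 m = 1.56×10⁻³ Pa/m
Geostrophic balance (pressure-gradient force = Coriolis force):
V_g = (1/(fρ)) |∂P/∂n| = 1.56×10⁻³ / (1.22×10⁻⁴ × 0.921) = 13.8 m/s

13.8 m/s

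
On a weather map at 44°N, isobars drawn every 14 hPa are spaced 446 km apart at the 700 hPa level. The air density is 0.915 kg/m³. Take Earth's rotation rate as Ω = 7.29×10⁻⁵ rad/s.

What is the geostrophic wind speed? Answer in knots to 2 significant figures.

66 knots

Coriolis parameter at 44°N:
f = 2Ω sin φ = 2 × 7.29×10⁻⁵ × sin 44° = 1.01×10⁻⁴ s⁻¹
Pressure gradient: |∂P/∂n| = 1400 Pa / 446000 m = 3.14×10⁻³ Pa/m
Geostrophic balance (pressure-gradient force = Coriolis force):
V_g = (1/(fρ)) |∂P/∂n| = 3.14×10⁻³ / (1.01×10⁻⁴ × 0.915) = 33.9 m/s
Converting: 33.9 m/s × 1.944 = 66 knots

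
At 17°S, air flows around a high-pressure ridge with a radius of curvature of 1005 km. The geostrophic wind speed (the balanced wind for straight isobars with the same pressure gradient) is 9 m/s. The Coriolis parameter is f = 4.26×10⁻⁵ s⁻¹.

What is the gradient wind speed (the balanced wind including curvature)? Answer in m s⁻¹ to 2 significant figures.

13 m s⁻¹

Around a high, pressure-gradient force acts outward with centrifugal, so Coriolis balances both:
fV = (1/ρ)|∂P/∂n| + V²/R  →  V² − fR·V + fR·V_g = 0
With fR = 4.26×10⁻⁵ × 1005×10³ m = 42.8 m/s:
V = [fR − √((fR)² − 4 fR V_g)]/2 = [42.8 − √(42.8² − 4×42.8×9)]/2 = 12.9 m/s
Supergeostrophic (V > V_g = 9 m/s), as expected around a high.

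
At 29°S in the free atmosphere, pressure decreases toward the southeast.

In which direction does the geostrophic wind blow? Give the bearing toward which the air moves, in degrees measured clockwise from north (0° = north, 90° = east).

The pressure-gradient force points toward the southeast (bearing 135°).
Geostrophic balance: in the Southern Hemisphere the Coriolis force deflects motion to the left, so the geostrophic wind blows 90° to the left of the pressure-gradient force (low pressure on the right).
Rotating 135° by 90° counterclockwise gives 045° — the wind blows toward the northeast.

045°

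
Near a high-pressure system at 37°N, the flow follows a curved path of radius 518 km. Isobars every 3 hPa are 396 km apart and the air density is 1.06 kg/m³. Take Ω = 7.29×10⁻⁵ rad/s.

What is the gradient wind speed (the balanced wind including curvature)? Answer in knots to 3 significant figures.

20.7 knots

Coriolis parameter at 37°N:
f = 2Ω sin φ = 2 × 7.29×10⁻⁵ × sin 37° = 8.77×10⁻⁵ s⁻¹
Pressure gradient: |∂P/∂n| = 300 Pa / 396000 m = 7.58×10⁻⁴ Pa/m
Geostrophic speed: V_g = |∂P/∂n|/(fρ) = 7.58×10⁻⁴/(8.77×10⁻⁵ × 1.06) = 8.15 m/s
Around a high, pressure-gradient force acts outward with centrifugal, so Coriolis balances both:
fV = (1/ρ)|∂P/∂n| + V²/R  →  V² − fR·V + fR·V_g = 0
With fR = 8.77×10⁻⁵ × 518×10³ m = 45.5 m/s:
V = [fR − √((fR)² − 4 fR V_g)]/2 = [45.5 − √(45.5² − 4×45.5×8.15)]/2 = 10.6 m/s
Supergeostrophic (V > V_g = 8.15 m/s), as expected around a high.
Converting: 10.6 m/s × 1.944 = 20.7 knots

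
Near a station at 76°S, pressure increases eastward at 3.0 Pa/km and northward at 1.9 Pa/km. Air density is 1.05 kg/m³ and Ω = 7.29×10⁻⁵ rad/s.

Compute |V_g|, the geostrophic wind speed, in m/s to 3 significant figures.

23.9 m/s

Coriolis parameter at 76°S:
f = 2Ω sin φ = 2 × 7.29×10⁻⁵ × sin 76° = 1.41×10⁻⁴ s⁻¹
In the Southern Hemisphere f is negative: f = −1.41×10⁻⁴ s⁻¹.
Component geostrophic relations (x east, y north):
u_g = −(1/(fρ)) ∂P/∂y,  v_g = (1/(fρ)) ∂P/∂x
u_g = −(1.9×10⁻³)/(−1.41×10⁻⁴ × 1.05) = 12.8 m/s;  v_g = (3.0×10⁻³)/(−1.41×10⁻⁴ × 1.05) = −20.2 m/s
|V_g| = √(u_g² + v_g²) = 23.9 m/s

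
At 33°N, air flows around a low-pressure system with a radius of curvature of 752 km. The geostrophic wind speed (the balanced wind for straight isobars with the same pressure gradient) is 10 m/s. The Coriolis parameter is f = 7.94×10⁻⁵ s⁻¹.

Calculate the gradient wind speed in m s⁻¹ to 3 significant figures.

8.73 m s⁻¹

Around a low, centrifugal force acts outward with Coriolis, so pressure-gradient force balances both:
(1/ρ)|∂P/∂n| = fV + V²/R  →  V² + fR·V − fR·V_g = 0
With fR = 7.94×10⁻⁵ × 752×10³ m = 59.7 m/s:
V = [−fR + √((fR)² + 4 fR V_g)]/2 = [−59.7 + √(59.7² + 4×59.7×10)]/2 = 8.73 m/s
Subgeostrophic (V < V_g = 10 m/s), as expected around a low.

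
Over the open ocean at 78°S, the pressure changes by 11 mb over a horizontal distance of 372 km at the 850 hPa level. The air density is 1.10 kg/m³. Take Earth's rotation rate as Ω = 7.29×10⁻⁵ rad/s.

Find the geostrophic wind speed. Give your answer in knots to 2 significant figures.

37 knots

Coriolis parameter at 78°S:
f = 2Ω sin φ = 2 × 7.29×10⁻⁵ × sin 78° = 1.43×10⁻⁴ s⁻¹
Pressure gradient: |∂P/∂n| = 1100 Pa / 372000 m = 2.96×10⁻³ Pa/m
Geostrophic balance (pressure-gradient force = Coriolis force):
V_g = (1/(fρ)) |∂P/∂n| = 2.96×10⁻³ / (1.43×10⁻⁴ × 1.10) = 18.8 m/s
Converting: 18.8 m/s × 1.944 = 37 knots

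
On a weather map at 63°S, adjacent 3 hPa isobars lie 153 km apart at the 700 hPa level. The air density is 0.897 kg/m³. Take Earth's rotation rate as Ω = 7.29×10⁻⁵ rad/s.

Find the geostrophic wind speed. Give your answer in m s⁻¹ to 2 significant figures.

Coriolis parameter at 63°S:
f = 2Ω sin φ = 2 × 7.29×10⁻⁵ × sin 63° = 1.30×10⁻⁴ s⁻¹
Pressure gradient: |∂P/∂n| = 300 Pa / 153000 m = 1.96×10⁻³ Pa/m
Geostrophic balance (pressure-gradient force = Coriolis force):
V_g = (1/(fρ)) |∂P/∂n| = 1.96×10⁻³ / (1.30×10⁻⁴ × 0.897) = 16.8 m/s

17 m s⁻¹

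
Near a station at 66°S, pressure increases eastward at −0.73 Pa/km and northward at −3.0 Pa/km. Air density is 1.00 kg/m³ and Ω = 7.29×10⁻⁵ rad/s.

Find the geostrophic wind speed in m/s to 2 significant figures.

23 m/s

Coriolis parameter at 66°S:
f = 2Ω sin φ = 2 × 7.29×10⁻⁵ × sin 66° = 1.33×10⁻⁴ s⁻¹
In the Southern Hemisphere f is negative: f = −1.33×10⁻⁴ s⁻¹.
Component geostrophic relations (x east, y north):
u_g = −(1/(fρ)) ∂P/∂y,  v_g = (1/(fρ)) ∂P/∂x
u_g = −(−3.0×10⁻³)/(−1.33×10⁻⁴ × 1.00) = −22.5 m/s;  v_g = (−0.73×10⁻³)/(−1.33×10⁻⁴ × 1.00) = 5.48 m/s
|V_g| = √(u_g² + v_g²) = 23.2 m/s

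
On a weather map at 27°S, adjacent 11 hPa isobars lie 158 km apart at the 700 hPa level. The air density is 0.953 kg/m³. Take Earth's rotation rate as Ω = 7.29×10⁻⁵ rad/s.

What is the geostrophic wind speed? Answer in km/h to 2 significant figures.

Coriolis parameter at 27°S:
f = 2Ω sin φ = 2 × 7.29×10⁻⁵ × sin 27° = 6.62×10⁻⁵ s⁻¹
Pressure gradient: |∂P/∂n| = 1100 Pa / 158000 m = 6.96×10⁻³ Pa/m
Geostrophic balance (pressure-gradient force = Coriolis force):
V_g = (1/(fρ)) |∂P/∂n| = 6.96×10⁻³ / (6.62×10⁻⁵ × 0.953) = 110 m/s
Converting: 110 m/s × 3.6 = 400 km/h

400 km/h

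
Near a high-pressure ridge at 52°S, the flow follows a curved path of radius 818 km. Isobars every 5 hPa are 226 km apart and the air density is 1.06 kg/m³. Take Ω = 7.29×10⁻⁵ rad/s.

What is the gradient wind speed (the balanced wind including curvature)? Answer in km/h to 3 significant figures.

88.6 km/h

Coriolis parameter at 52°S:
f = 2Ω sin φ = 2 × 7.29×10⁻⁵ × sin 52° = 1.15×10⁻⁴ s⁻¹
Pressure gradient: |∂P/∂n| = 500 Pa / 226000 m = 2.21×10⁻³ Pa/m
Geostrophic speed: V_g = |∂P/∂n|/(fρ) = 2.21×10⁻³/(1.15×10⁻⁴ × 1.06) = 18.2 m/s
Around a high, pressure-gradient force acts outward with centrifugal, so Coriolis balances both:
fV = (1/ρ)|∂P/∂n| + V²/R  →  V² − fR·V + fR·V_g = 0
With fR = 1.15×10⁻⁴ × 818×10³ m = 94.0 m/s:
V = [fR − √((fR)² − 4 fR V_g)]/2 = [94.0 − √(94.0² − 4×94.0×18.2)]/2 = 24.6 m/s
Supergeostrophic (V > V_g = 18.2 m/s), as expected around a high.
Converting: 24.6 m/s × 3.6 = 88.6 km/h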